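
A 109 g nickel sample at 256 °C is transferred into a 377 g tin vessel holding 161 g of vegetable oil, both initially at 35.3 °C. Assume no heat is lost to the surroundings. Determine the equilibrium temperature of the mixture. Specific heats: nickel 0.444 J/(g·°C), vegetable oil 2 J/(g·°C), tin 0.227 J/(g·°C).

Taking heat into each body as positive, Σ m c ΔT = 0:
109·0.444·(T − 256) + 161·2·(T − 35.3) + 377·0.227·(T − 35.3) = 0
48.4(T − 256) + 322(T − 35.3) + 85.58(T − 35.3) = 0
(48.4 + 322 + 85.58) T = 48.4·256 + 322·35.3 + 85.58·35.3
T = 26777 / 455.98 = 58.7 °C

T_f ≈ 58.7 °C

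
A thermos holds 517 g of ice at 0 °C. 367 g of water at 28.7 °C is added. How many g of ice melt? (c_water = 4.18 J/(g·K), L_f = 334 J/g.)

m_melted ≈ 132 g

Cooling the water to 0 °C releases 367·4.18·28.7 = 44028 J.
Fully melting the ice requires m_ice L_f = 517·334 = 172678 J.
44028 J < 172678 J, so only part of the ice melts and the system sits at 0 °C.
m_melt = 44028 / L_f = 131.8 g.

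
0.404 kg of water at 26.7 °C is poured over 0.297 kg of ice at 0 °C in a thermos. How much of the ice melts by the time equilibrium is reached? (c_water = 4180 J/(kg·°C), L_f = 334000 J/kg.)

Heat available from the water dropping to 0 °C: 0.404×4180×26.7 = 45089 J.
Fully melting the ice requires m_ice L_f = 0.297×334000 = 99198 J.
That's not enough to melt it all — equilibrium is at 0 °C with ice remaining.
m_melt = 45089 / L_f = 0.135 kg.

m_melted ≈ 0.135 kg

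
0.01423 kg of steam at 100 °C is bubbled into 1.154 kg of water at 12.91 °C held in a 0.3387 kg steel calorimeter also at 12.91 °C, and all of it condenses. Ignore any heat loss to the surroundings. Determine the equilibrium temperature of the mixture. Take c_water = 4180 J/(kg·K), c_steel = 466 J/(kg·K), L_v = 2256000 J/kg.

Let T be the final temperature. ΣQ_i = 0:
condense steam: −0.01423×2256000 = −32103; condensed water 100 °C→T: 59.48(T − 100); original water: 4823.7(T − 12.91); cup: 157.83(T − 12.91)
5041 T = 32103 + 5948.1 + 64312 = 102363
T ≈ 20.31 °C (< 100 °C, so full condensation is consistent).

T_f ≈ 20.3 °C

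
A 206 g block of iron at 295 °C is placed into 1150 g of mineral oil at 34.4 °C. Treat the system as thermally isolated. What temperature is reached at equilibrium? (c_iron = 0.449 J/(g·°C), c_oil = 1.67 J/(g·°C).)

T_f ≈ 46.4 °C

With ΣQ=0 the equilibrium temperature is the m·c-weighted mean:
T_f = (92.49*295 + 1920.5*34.4) / (92.49 + 1920.5)
    = 93351 / 2013 ≈ 46.37 °C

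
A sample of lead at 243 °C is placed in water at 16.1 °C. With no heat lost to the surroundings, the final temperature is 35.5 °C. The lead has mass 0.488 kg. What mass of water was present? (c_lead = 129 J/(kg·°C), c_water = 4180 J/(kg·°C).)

|Q_lead| = |Q_water|:
0.488·129·(243 − 35.5) = m·4180·(35.5 − 16.1)
81092 m = 13063  ⇒  m ≈ 0.1611 kg

m ≈ 0.161 kg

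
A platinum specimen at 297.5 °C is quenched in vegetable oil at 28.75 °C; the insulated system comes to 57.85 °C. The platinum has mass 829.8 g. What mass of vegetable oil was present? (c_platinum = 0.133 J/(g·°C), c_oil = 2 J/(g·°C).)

m ≈ 454 g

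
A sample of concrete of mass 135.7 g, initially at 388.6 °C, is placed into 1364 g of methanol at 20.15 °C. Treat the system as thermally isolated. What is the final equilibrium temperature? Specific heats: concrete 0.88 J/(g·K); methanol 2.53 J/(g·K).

T_f = Σ m_i c_i T_i / Σ m_i c_i:
T_f = (119.42·388.6 + 3450.9·20.15) / (119.42 + 3450.9)
    = 115941 / 3570.3 ≈ 32.47 °C

T_f ≈ 32.5 °C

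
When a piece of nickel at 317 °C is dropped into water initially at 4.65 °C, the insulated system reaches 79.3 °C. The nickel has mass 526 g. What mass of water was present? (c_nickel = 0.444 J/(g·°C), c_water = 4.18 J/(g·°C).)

m ≈ 178 g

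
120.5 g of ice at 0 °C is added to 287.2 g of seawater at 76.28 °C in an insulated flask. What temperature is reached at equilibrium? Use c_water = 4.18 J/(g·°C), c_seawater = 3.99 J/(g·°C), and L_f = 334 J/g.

Let T be the final temperature. ΣQ_i = 0:
melt ice: 120.5×334 = 40247; warm the meltwater: 503.69 T; seawater: 1145.9(T − 76.28)
1649.6 T = 87411 − 40247 = 47164
T ≈ 28.59 °C. Since T > 0 °C, the all-ice-melts assumption holds.

T_f ≈ 28.6 °C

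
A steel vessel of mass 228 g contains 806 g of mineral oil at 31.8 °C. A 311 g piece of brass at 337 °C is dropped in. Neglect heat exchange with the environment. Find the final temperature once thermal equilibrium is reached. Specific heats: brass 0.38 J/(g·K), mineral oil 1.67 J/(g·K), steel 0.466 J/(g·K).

T_f ≈ 54.8 °C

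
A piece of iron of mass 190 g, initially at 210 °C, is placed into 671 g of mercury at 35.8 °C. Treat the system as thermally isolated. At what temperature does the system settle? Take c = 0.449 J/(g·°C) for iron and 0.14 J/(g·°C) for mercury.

Conservation of energy gives ΣQ = 0:
190*0.449*(T − 210) + 671*0.14*(T − 35.8) = 0
85.31(T − 210) + 93.94(T − 35.8) = 0
(85.31 + 93.94) T = 85.31*210 + 93.94*35.8
T = 21278/179.25 ≈ 118.71 °C

T_f ≈ 118.7 °C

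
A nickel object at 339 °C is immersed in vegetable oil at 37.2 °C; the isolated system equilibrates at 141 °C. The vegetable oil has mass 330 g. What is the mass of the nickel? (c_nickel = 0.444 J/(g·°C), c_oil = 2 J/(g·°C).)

m ≈ 779 g

|Q_nickel| = |Q_oil|:
m×0.444×(339 − 141) = 330×2×(141 − 37.2)
87.91 m = 68508  ⇒  m ≈ 779.3 g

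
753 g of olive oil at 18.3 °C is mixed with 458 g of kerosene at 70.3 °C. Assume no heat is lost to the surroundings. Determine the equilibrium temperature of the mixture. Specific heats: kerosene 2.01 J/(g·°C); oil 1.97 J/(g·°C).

T_f ≈ 38.2 °C

Heat gained plus heat lost sum to zero:
458·2.01·(T − 70.3) + 753·1.97·(T − 18.3) = 0
920.58(T − 70.3) + 1483.4(T − 18.3) = 0
(920.58 + 1483.4) T = 920.58·70.3 + 1483.4·18.3
T = 91863 / 2404 = 38.2 °C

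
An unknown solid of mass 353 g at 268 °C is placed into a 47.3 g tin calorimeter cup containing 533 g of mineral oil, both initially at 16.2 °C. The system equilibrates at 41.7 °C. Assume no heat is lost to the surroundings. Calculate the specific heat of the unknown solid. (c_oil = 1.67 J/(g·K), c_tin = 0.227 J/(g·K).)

c ≈ 0.288 J/(g·K)

Let T be the final temperature. ΣQ_i = 0:
353·c·(41.7 − 268) + 533·1.67·(41.7 − 16.2) + 47.3·0.227·(41.7 − 16.2) = 0
-79884 c = -22972
c = -22972/-79884 ≈ 0.2876 J/(g·K)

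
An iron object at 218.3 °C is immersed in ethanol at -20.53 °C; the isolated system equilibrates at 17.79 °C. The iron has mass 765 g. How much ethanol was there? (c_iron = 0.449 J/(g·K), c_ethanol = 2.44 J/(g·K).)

Heat lost by the iron = heat gained by the ethanol:
765×0.449×(218.3 − 17.79) = m×2.44×(17.79 − (-20.53))
93.5 m = 68872  ⇒  m ≈ 736.6 g

m ≈ 737 g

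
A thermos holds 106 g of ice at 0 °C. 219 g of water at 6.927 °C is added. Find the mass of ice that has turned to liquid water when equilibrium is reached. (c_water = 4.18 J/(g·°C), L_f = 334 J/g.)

m_melted ≈ 19 g

Water can give up m c ΔT = 219×4.18×6.927 = 6341.1 J before reaching 0 °C.
To melt every bit of ice: 106×334 = 35404 J.
6341.1 J < 35404 J, so only part of the ice melts and the system sits at 0 °C.
m_melted×334 = 6341.1  ⇒  m_melted ≈ 18.99 g.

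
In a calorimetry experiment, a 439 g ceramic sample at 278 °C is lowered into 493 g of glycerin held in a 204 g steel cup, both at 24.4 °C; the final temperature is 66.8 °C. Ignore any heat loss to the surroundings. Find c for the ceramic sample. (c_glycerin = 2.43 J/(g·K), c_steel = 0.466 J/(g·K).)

c ≈ 0.591 J/(g·K)

Setting the total heat transfer to zero:
439·c·(66.8 − 278) + 493·2.43·(66.8 − 24.4) + 204·0.466·(66.8 − 24.4) = 0
-92717 c = -54825
c = -54825/-92717 ≈ 0.5913 J/(g·K)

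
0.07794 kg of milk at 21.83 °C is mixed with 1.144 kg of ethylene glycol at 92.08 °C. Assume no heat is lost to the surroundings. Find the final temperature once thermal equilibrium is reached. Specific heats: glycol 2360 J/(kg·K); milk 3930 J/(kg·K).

T_f ≈ 84.9 °C

T_f is the heat-capacity-weighted average of the initial temperatures:
T_f = (2699.8·92.08 + 306.3·21.83) / (2699.8 + 306.3)
    = 255288 / 3006.1 ≈ 84.92 °C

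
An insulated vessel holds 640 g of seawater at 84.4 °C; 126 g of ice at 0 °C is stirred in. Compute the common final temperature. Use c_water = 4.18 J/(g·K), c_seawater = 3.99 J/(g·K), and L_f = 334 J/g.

T_f ≈ 56.3 °C

Let T be the final temperature. ΣQ_i = 0:
latent heat to melt: 126·334 = 42084
  warm the meltwater: 526.68 T
  seawater cools: 640·3.99·(T − 84.4) = 2553.6(T − 84.4)
3080.3 T = 215524 − 42084 = 173440
T ≈ 56.31 °C — above 0 °C, consistent with complete melting.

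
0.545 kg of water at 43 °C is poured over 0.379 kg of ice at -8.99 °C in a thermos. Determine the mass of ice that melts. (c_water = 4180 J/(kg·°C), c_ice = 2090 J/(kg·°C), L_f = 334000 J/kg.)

Heat available from the water dropping to 0 °C: 0.545·4180·43 = 97958 J.
Of that, 0.379·2090·8.99 = 7121.1 J goes to bring the ice to 0 °C, leaving 90837 J.
To melt every bit of ice: 0.379·334000 = 126586 J.
Since 90837 < 126586 J, not all the ice melts; equilibrium is at 0 °C.
m_melted·334000 = 90837  ⇒  m_melted ≈ 0.272 kg.

m_melted ≈ 0.272 kg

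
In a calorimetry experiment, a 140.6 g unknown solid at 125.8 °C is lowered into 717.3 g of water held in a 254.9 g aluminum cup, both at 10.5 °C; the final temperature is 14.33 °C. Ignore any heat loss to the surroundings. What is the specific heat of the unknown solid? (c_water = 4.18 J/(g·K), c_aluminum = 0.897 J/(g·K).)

Heat gained plus heat lost sum to zero:
140.6×c×(14.33 − 125.8) + 717.3×4.18×(14.33 − 10.5) + 254.9×0.897×(14.33 − 10.5) = 0
-15673 c = -12359
c = -12359/-15673 ≈ 0.7886 J/(g·K)

c ≈ 0.789 J/(g·K)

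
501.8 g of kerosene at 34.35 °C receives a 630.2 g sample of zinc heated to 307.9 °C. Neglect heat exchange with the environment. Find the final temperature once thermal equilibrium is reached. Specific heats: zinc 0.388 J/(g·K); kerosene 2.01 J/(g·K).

T_f ≈ 87.7 °C

Net heat exchanged in the isolated system is zero:
630.2·0.388·(T − 307.9) + 501.8·2.01·(T − 34.35) = 0
(244.52 + 1008.6) T = 244.52·307.9 + 1008.6·34.35
T = 109933 / 1253.1 = 87.7 °C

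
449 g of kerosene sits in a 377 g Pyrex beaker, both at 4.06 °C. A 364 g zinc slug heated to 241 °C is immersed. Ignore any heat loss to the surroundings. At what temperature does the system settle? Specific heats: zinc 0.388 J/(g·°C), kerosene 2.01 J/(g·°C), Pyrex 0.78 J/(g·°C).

T_f ≈ 29.1 °C

Taking heat into each body as positive, Σ m c ΔT = 0:
364·0.388·(T − 241) + 449·2.01·(T − 4.06) + 377·0.78·(T − 4.06) = 0
141.23(T − 241) + 902.49(T − 4.06) + 294.06(T − 4.06) = 0
1337.8 T = 38895
T = 38895 / 1337.8 = 29.1 °C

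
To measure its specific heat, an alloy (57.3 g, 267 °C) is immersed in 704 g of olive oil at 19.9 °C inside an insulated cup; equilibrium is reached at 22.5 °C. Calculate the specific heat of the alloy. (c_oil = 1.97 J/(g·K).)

m_s c (T_s − T_f) = m_oil c_oil (T_f − T_0):
57.3·c·(267 − 22.5) = 704·1.97·(22.5 − 19.9)
14010 c = 3605.9  ⇒  c ≈ 0.2574 J/(g·K)

c ≈ 0.257 J/(g·K)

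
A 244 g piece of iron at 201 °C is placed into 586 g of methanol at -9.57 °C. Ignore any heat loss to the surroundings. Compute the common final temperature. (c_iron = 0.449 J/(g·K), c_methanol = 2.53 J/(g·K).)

Setting the total heat transfer to zero:
244*0.449*(T − 201) + 586*2.53*(T − (-9.57)) = 0
1592.1 T = 7832.5
T = 7832.5/1592.1 ≈ 4.92 °C

T_f ≈ 4.9 °C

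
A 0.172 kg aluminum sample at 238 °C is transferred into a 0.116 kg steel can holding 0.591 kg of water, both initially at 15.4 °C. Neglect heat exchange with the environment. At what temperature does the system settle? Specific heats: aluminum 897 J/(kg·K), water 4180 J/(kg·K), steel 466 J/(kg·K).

Heat gained plus heat lost sum to zero:
0.172·897·(T − 238) + 0.591·4180·(T − 15.4) + 0.116·466·(T − 15.4) = 0
154.28(T − 238) + 2470.4(T − 15.4) + 54.06(T − 15.4) = 0
2678.7 T = 75596
T = 75596/2678.7 ≈ 28.22 °C

T_f ≈ 28.2 °C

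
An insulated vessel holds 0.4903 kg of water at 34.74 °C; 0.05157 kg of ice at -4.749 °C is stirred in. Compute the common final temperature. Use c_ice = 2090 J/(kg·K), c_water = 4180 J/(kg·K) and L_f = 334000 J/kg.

T_f ≈ 23.6 °C

Sum of m c ΔT and latent-heat terms is zero:
warm ice to 0 °C: 0.05157×2090×(0 − (-4.749)) = 511.85
  fusion: m_ice L_f = 0.05157×334000 = 17224
  meltwater 0→T: 0.05157×4180×T = 215.56 T
  water cools: 0.4903×4180×(T − 34.74) = 2049.5(T − 34.74)
2265 T = 71198 − 17736 = 53462
T ≈ 23.60 °C. Since T > 0 °C, the all-ice-melts assumption holds.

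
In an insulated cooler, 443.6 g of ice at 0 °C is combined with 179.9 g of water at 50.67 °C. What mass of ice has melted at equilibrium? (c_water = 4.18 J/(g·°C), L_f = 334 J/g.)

Heat available from the water dropping to 0 °C: 179.9×4.18×50.67 = 38103 J.
To melt every bit of ice: 443.6×334 = 148162 J.
38103 J < 148162 J, so only part of the ice melts and the system sits at 0 °C.
m_melt = 38103 / L_f = 114.1 g.

m_melted ≈ 114 g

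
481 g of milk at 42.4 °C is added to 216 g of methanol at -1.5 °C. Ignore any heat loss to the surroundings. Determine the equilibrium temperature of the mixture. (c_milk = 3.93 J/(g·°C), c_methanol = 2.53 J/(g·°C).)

Conservation of energy gives ΣQ = 0:
481·3.93·(T − 42.4) + 216·2.53·(T − (-1.5)) = 0
1890.3(T − 42.4) + 546.48(T − (-1.5)) = 0
2436.8 T = 79330
T ≈ 32.55 °C

T_f ≈ 32.6 °C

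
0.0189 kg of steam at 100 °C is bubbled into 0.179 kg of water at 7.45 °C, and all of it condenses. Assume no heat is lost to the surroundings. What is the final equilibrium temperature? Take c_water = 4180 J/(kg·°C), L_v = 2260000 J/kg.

T_f ≈ 67.9 °C

Setting the total heat transfer to zero:
steam→water at 100 °C releases m L_v = 0.0189·2260000 = 42714; condensed water 100 °C→T: 79(T − 100); original water: 748.22(T − 7.45)
827.22 T = 42714 + 7900.2 + 5574.2 = 56188
T ≈ 67.92 °C — below 100 °C, confirming all the steam condensed.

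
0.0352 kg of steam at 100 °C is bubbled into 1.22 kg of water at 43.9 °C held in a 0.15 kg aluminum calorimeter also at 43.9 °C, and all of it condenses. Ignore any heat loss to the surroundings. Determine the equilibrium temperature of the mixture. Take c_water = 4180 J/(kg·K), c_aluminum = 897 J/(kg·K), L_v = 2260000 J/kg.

T_f ≈ 60.2 °C

Heat gained plus heat lost sum to zero:
latent heat released on condensation: 0.0352·2260000 = 79552; condensed water 100 °C→T: 147.14(T − 100); water warms: 1.22·4180·(T − 43.9) = 5099.6(T − 43.9); cup: 134.55(T − 43.9)
5381.3 T = 79552 + 14714 + 229779 = 324045
T ≈ 60.22 °C — below 100 °C, confirming all the steam condensed.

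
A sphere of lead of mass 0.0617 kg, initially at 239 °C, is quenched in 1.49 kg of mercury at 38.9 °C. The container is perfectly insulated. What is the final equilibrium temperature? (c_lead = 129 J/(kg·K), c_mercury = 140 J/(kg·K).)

T_f is the heat-capacity-weighted average of the initial temperatures:
T_f = (7.959×239 + 208.6×38.9) / (7.959 + 208.6)
    = 10017 / 216.56 ≈ 46.25 °C

T_f ≈ 46.3 °C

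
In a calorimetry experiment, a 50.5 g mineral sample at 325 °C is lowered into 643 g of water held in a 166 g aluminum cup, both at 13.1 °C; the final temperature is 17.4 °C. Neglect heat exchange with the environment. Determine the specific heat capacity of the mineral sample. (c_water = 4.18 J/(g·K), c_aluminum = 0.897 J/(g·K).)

Let T be the final temperature. ΣQ_i = 0:
50.5·c·(17.4 − 325) + 643·4.18·(17.4 − 13.1) + 166·0.897·(17.4 − 13.1) = 0
-15534 c = -12198
c = -12198/-15534 ≈ 0.7852 J/(g·K)

c ≈ 0.785 J/(g·K)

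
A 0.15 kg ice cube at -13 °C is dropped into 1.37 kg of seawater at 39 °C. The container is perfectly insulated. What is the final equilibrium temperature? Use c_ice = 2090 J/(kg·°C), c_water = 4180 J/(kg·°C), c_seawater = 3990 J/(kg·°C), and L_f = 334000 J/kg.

T_f ≈ 26.1 °C

Taking heat into each body as positive, Σ m c ΔT = 0:
ice -13→0 °C: 0.15×2090×13 = 4075.5; fusion: m_ice L_f = 0.15×334000 = 50100; warm the meltwater: 627 T; seawater: 5466.3(T − 39)
6093.3 T = 213186 − 54176 = 159010
T ≈ 26.10 °C. Since T > 0 °C, the all-ice-melts assumption holds.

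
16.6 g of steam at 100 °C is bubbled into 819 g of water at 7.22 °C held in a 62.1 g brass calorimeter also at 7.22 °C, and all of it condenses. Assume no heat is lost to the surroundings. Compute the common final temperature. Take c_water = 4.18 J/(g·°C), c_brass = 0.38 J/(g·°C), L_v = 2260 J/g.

Energy conservation, ΣQ = 0:
latent heat released on condensation: 16.6×2260 = 37516; condensate cools 100→T: 16.6×4.18×(T − 100) = 69.39(T − 100); water warms: 819×4.18×(T − 7.22) = 3423.4(T − 7.22); brass cup: 62.1×0.38×(T − 7.22) = 23.6(T − 7.22)
3516.4 T = 37516 + 6938.8 + 24887 = 69342
T ≈ 19.72 °C, under the boiling point, so the assumption holds.

T_f ≈ 19.7 °C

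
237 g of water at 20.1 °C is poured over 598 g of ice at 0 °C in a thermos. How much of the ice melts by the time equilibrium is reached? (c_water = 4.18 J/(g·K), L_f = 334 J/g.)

Heat available from the water dropping to 0 °C: 237·4.18·20.1 = 19912 J.
Fully melting the ice requires m_ice L_f = 598·334 = 199732 J.
19912 J < 199732 J, so only part of the ice melts and the system sits at 0 °C.
m_melted·334 = 19912  ⇒  m_melted ≈ 59.62 g.

m_melted ≈ 59.6 g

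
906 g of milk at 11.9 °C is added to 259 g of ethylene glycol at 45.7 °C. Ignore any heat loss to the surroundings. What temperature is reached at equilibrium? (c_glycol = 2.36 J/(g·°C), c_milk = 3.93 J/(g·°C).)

Energy conservation, ΣQ = 0:
259·2.36·(T − 45.7) + 906·3.93·(T − 11.9) = 0
(611.24 + 3560.6) T = 611.24·45.7 + 3560.6·11.9
T ≈ 16.85 °C

T_f ≈ 16.9 °C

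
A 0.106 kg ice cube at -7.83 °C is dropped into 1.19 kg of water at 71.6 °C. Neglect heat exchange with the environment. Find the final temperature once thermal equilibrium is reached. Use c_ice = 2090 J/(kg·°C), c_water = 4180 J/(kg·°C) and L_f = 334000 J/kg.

Energy conservation, ΣQ = 0:
warm ice to 0 °C: 0.106×2090×(0 − (-7.83)) = 1734.7; latent heat to melt: 0.106×334000 = 35404; warm the meltwater: 443.08 T; water: 4974.2(T − 71.6)
5417.3 T = 356153 − 37139 = 319014
T ≈ 58.89 °C (positive, so assuming full melt was valid).

T_f ≈ 58.9 °C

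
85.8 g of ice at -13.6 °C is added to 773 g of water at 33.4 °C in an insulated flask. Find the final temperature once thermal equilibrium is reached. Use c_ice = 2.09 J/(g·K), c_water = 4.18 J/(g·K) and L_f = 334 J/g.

Energy balance with sensible and latent terms:
ice -13.6→0 °C: 85.8×2.09×13.6 = 2438.8; latent heat to melt: 85.8×334 = 28657; warm the meltwater: 358.64 T; water: 3231.1(T − 33.4)
3589.8 T = 107920 − 31096 = 76824
T ≈ 21.40 °C (positive, so assuming full melt was valid).

T_f ≈ 21.4 °C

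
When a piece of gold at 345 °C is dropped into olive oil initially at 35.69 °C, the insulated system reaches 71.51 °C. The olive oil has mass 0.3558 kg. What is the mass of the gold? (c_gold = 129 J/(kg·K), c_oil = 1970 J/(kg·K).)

m ≈ 0.712 kg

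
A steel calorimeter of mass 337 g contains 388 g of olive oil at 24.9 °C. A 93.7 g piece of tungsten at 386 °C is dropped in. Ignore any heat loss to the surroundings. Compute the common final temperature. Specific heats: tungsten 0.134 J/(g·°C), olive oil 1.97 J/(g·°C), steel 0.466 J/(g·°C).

T_f ≈ 29.8 °C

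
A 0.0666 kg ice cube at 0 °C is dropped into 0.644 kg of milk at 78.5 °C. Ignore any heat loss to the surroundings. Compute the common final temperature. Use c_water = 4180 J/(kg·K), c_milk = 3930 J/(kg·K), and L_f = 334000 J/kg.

T_f ≈ 62.8 °C

Taking heat into each body as positive, Σ m c ΔT = 0:
melt ice: 0.0666×334000 = 22244; warm the meltwater: 278.39 T; milk: 2530.9(T − 78.5)
2809.3 T = 198677 − 22244 = 176433
T ≈ 62.80 °C (positive, so assuming full melt was valid).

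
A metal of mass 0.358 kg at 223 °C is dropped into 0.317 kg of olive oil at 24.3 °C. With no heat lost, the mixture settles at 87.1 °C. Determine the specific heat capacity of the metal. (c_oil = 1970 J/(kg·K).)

Heat gained plus heat lost sum to zero:
0.358·c·(87.1 − 223) + 0.317·1970·(87.1 − 24.3) = 0
-48.65 c = -39218
c = -39218/-48.65 ≈ 806.1 J/(kg·K)

c ≈ 806 J/(kg·K)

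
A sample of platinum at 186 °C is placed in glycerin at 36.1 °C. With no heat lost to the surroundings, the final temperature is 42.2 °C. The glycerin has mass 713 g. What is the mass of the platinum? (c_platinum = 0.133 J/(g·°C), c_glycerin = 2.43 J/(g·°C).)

m ≈ 553 g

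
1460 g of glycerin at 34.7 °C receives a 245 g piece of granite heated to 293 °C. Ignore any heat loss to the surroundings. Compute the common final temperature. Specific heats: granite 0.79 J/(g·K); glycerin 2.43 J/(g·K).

T_f ≈ 48.1 °C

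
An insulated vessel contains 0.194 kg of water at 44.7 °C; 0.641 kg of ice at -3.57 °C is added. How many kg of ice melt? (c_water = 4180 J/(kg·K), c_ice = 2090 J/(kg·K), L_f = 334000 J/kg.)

m_melted ≈ 0.0942 kg

Water can give up m c ΔT = 0.194×4180×44.7 = 36248 J before reaching 0 °C.
Warming the ice to 0 °C takes 0.641×2090×3.57 = 4782.7 J, leaving 31465 J for melting.
Fully melting the ice requires m_ice L_f = 0.641×334000 = 214094 J.
31465 J < 214094 J, so only part of the ice melts and the system sits at 0 °C.
Mass melted = 31465/334000 ≈ 0.09421 kg.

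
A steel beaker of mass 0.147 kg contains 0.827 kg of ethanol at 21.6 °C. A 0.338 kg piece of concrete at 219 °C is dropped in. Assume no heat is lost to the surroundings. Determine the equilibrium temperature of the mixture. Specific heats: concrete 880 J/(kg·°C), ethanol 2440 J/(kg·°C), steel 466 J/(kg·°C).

T_f ≈ 46.2 °C

Net heat exchanged in the isolated system is zero:
0.338×880×(T − 219) + 0.827×2440×(T − 21.6) + 0.147×466×(T − 21.6) = 0
(297.44 + 2017.9 + 68.5) T = 297.44×219 + 2017.9×21.6 + 68.5×21.6
T = 110205/2383.8 ≈ 46.23 °C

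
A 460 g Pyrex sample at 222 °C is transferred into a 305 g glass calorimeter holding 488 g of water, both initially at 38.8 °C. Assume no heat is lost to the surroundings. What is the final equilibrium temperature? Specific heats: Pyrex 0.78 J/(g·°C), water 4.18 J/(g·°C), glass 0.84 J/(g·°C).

T_f ≈ 63.6 °C

Net heat exchanged in the isolated system is zero:
460*0.78*(T − 222) + 488*4.18*(T − 38.8) + 305*0.84*(T − 38.8) = 0
2654.8 T = 168740
T = 168740/2654.8 ≈ 63.56 °C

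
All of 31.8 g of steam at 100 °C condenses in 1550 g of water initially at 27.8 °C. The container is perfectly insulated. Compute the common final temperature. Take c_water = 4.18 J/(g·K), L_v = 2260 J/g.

T_f ≈ 40.1 °C

Energy conservation, ΣQ = 0:
condense steam: −31.8×2260 = −71868; condensed water 100 °C→T: 132.92(T − 100); original water: 6479(T − 27.8)
6611.9 T = 71868 + 13292 + 180116 = 265277
T ≈ 40.12 °C, under the boiling point, so the assumption holds.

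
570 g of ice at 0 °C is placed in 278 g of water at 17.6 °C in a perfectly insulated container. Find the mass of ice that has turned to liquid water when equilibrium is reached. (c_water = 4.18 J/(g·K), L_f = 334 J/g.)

m_melted ≈ 61.2 g

Water can give up m c ΔT = 278×4.18×17.6 = 20452 J before reaching 0 °C.
Melting all 570 g of ice would need 570×334 = 190380 J.
That's not enough to melt it all — equilibrium is at 0 °C with ice remaining.
m_melted×334 = 20452  ⇒  m_melted ≈ 61.23 g.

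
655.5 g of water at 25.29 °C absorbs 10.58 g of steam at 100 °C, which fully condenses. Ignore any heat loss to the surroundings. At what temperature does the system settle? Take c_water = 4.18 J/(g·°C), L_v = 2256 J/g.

Heat gained plus heat lost sum to zero:
condense steam: −10.58×2256 = −23868
  condensed water 100 °C→T: 44.22(T − 100)
  water warms: 655.5×4.18×(T − 25.29) = 2740(T − 25.29)
2784.2 T = 23868 + 4422.4 + 69294 = 97585
T ≈ 35.05 °C — below 100 °C, confirming all the steam condensed.

T_f ≈ 35.0 °C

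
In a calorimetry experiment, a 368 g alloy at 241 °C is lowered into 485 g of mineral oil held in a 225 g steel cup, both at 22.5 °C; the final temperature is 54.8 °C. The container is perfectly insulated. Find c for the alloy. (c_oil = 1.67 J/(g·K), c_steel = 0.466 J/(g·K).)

c ≈ 0.431 J/(g·K)

Energy conservation, ΣQ = 0:
368·c·(54.8 − 241) + 485·1.67·(54.8 − 22.5) + 225·0.466·(54.8 − 22.5) = 0
-68522 c = -29548
c = -29548/-68522 ≈ 0.4312 J/(g·K)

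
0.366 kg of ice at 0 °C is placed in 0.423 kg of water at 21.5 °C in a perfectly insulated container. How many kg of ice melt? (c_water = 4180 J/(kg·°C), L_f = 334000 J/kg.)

Cooling the water to 0 °C releases 0.423×4180×21.5 = 38015 J.
To melt every bit of ice: 0.366×334000 = 122244 J.
Since 38015 < 122244 J, not all the ice melts; equilibrium is at 0 °C.
m_melted×334000 = 38015  ⇒  m_melted ≈ 0.1138 kg.

m_melted ≈ 0.114 kg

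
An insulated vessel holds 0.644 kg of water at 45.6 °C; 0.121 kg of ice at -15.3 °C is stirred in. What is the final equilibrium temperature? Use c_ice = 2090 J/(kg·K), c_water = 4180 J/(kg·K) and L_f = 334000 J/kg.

T_f ≈ 24.5 °C

Net heat exchanged in the isolated system is zero:
warm ice to 0 °C: 0.121×2090×(0 − (-15.3)) = 3869.2; fusion: m_ice L_f = 0.121×334000 = 40414; meltwater 0→T: 0.121×4180×T = 505.78 T; water: 2691.9(T − 45.6)
3197.7 T = 122752 − 44283 = 78468
T ≈ 24.54 °C — above 0 °C, consistent with complete melting.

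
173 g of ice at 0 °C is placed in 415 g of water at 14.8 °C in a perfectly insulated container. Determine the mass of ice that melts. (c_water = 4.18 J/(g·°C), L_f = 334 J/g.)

Heat available from the water dropping to 0 °C: 415·4.18·14.8 = 25674 J.
To melt every bit of ice: 173·334 = 57782 J.
That's not enough to melt it all — equilibrium is at 0 °C with ice remaining.
Mass melted = 25674/334 ≈ 76.87 g.

m_melted ≈ 76.9 g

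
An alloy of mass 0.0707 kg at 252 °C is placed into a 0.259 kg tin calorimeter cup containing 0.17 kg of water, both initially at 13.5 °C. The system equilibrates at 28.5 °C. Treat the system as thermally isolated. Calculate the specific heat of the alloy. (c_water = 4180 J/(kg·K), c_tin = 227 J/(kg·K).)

Heat gained plus heat lost sum to zero:
0.0707·c·(28.5 − 252) + 0.17·4180·(28.5 − 13.5) + 0.259·227·(28.5 − 13.5) = 0
-15.8 c = -11541
c = -11541/-15.8 ≈ 730.4 J/(kg·K)

c ≈ 730 J/(kg·K)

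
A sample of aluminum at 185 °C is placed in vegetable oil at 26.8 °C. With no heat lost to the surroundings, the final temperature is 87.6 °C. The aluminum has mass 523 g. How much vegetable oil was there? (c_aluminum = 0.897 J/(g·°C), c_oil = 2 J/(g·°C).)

m ≈ 376 g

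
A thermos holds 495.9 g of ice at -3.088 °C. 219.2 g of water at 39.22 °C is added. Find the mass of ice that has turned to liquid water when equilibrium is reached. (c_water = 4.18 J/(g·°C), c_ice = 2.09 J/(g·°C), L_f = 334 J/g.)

m_melted ≈ 98 g

Cooling the water to 0 °C releases 219.2×4.18×39.22 = 35936 J.
Of that, 495.9×2.09×3.088 = 3200.5 J goes to bring the ice to 0 °C, leaving 32735 J.
Fully melting the ice requires m_ice L_f = 495.9×334 = 165631 J.
That's not enough to melt it all — equilibrium is at 0 °C with ice remaining.
m_melt = 32735 / L_f = 98.01 g.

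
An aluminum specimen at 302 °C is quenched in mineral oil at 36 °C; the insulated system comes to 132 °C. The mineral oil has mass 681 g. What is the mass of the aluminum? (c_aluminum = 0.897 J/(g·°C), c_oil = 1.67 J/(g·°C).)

m ≈ 716 g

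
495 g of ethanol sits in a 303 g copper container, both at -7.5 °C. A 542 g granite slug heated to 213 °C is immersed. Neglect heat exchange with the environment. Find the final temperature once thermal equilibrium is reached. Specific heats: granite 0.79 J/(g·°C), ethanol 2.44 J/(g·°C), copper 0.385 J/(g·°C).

T_f ≈ 46.4 °C

Heat gained plus heat lost sum to zero:
542×0.79×(T − 213) + 495×2.44×(T − (-7.5)) + 303×0.385×(T − (-7.5)) = 0
1752.6 T = 81269
T ≈ 46.37 °C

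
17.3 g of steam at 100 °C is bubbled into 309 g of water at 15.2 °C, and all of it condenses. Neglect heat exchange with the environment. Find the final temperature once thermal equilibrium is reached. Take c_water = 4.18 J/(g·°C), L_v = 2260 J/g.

T_f ≈ 48.4 °C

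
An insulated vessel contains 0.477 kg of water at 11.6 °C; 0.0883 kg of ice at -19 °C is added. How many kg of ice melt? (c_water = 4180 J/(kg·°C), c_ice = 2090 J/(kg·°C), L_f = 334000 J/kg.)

Heat available from the water dropping to 0 °C: 0.477·4180·11.6 = 23129 J.
Of that, 0.0883·2090·19 = 3506.4 J goes to bring the ice to 0 °C, leaving 19622 J.
Fully melting the ice requires m_ice L_f = 0.0883·334000 = 29492 J.
Since 19622 < 29492 J, not all the ice melts; equilibrium is at 0 °C.
m_melted·334000 = 19622  ⇒  m_melted ≈ 0.05875 kg.

m_melted ≈ 0.0587 kg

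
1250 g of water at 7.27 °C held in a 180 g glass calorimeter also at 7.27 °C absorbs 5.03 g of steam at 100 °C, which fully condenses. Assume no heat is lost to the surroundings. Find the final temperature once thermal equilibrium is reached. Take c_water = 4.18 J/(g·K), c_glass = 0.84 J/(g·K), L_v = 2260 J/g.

T_f ≈ 9.7 °C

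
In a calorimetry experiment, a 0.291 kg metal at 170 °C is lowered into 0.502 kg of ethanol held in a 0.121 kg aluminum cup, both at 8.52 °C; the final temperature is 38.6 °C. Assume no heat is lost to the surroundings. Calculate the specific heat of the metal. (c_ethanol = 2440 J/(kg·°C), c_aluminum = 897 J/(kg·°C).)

Net heat exchanged in the isolated system is zero:
0.291×c×(38.6 − 170) + 0.502×2440×(38.6 − 8.52) + 0.121×897×(38.6 − 8.52) = 0
-38.24 c = -40109
c = -40109/-38.24 ≈ 1049 J/(kg·°C)

c ≈ 1050 J/(kg·°C)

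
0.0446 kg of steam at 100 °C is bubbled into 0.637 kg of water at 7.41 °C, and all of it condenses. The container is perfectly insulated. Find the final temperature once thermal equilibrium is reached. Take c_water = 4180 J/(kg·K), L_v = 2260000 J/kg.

Energy balance with sensible and latent terms:
steam→water at 100 °C releases m L_v = 0.0446·2260000 = 100796; condensed water 100 °C→T: 186.43(T − 100); water warms: 0.637·4180·(T − 7.41) = 2662.7(T − 7.41)
2849.1 T = 100796 + 18643 + 19730 = 139169
T ≈ 48.85 °C (< 100 °C, so full condensation is consistent).

T_f ≈ 48.8 °C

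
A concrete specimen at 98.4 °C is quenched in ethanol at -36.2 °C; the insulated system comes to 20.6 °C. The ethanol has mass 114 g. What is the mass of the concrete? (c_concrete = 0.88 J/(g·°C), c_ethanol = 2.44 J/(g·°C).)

m ≈ 231 g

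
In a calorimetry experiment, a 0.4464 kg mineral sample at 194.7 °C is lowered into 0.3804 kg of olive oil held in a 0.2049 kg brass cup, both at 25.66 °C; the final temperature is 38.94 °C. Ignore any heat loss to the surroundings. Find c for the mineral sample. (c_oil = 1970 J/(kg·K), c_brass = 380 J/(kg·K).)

Setting the total heat transfer to zero:
0.4464×c×(38.94 − 194.7) + 0.3804×1970×(38.94 − 25.66) + 0.2049×380×(38.94 − 25.66) = 0
-69.53 c = -10986
c = -10986/-69.53 ≈ 158 J/(kg·K)

c ≈ 158 J/(kg·K)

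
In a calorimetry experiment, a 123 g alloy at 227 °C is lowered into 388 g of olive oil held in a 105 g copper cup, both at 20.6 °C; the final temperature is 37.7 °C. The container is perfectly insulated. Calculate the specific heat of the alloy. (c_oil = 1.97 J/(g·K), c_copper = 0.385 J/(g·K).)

Conservation of energy gives ΣQ = 0:
123×c×(37.7 − 227) + 388×1.97×(37.7 − 20.6) + 105×0.385×(37.7 − 20.6) = 0
-23284 c = -13762
c = -13762/-23284 ≈ 0.591 J/(g·K)

c ≈ 0.591 J/(g·K)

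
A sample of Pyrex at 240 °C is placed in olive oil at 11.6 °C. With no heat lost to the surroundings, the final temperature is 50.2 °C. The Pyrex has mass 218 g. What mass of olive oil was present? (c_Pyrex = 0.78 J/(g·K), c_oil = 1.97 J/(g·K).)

m ≈ 424 g

|Q_Pyrex| = |Q_oil|:
218×0.78×(240 − 50.2) = m×1.97×(50.2 − 11.6)
76.04 m = 32274  ⇒  m ≈ 424.4 g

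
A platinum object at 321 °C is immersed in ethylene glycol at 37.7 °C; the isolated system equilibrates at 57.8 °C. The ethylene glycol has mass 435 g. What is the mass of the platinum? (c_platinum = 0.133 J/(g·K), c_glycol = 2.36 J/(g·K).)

m ≈ 589 g

Heat gained plus heat lost sum to zero:
m·0.133·(57.8 − 321) + 435·2.36·(57.8 − 37.7) = 0
-35.01 m = -20635
m = -20635/-35.01 ≈ 589.5 g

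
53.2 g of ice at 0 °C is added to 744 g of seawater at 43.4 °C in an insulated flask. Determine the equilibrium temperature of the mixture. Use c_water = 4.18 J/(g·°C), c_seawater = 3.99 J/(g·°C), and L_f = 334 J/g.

T_f ≈ 34.8 °C

Energy balance with sensible and latent terms:
fusion: m_ice L_f = 53.2·334 = 17769
  meltwater 0→T: 53.2·4.18·T = 222.38 T
  seawater: 2968.6(T − 43.4)
3190.9 T = 128836 − 17769 = 111067
T ≈ 34.81 °C. Since T > 0 °C, the all-ice-melts assumption holds.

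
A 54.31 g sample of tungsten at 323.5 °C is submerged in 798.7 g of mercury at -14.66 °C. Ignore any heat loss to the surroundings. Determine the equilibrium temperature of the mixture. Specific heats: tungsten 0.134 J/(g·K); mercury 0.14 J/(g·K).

T_f is the heat-capacity-weighted average of the initial temperatures:
T_f = (7.278×323.5 + 111.82×(-14.66)) / (7.278 + 111.82)
    = 715.03 / 119.1 ≈ 6.00 °C

T_f ≈ 6.0 °C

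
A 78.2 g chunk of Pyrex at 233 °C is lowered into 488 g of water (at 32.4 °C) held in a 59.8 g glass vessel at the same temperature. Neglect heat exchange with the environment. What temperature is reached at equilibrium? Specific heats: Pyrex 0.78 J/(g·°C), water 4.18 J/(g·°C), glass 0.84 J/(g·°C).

T_f ≈ 38.1 °C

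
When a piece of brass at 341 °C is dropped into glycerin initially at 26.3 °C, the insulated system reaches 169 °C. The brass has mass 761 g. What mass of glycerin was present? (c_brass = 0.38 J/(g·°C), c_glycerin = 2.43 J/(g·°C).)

m ≈ 143 g

|Q_brass| = |Q_glycerin|:
761·0.38·(341 − 169) = m·2.43·(169 − 26.3)
346.76 m = 49739  ⇒  m ≈ 143.4 g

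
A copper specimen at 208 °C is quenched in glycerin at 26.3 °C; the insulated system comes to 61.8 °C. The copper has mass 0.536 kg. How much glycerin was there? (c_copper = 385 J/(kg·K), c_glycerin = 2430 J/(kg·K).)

m ≈ 0.35 kg

Energy conservation, ΣQ = 0:
0.536·385·(61.8 − 208) + m·2430·(61.8 − 26.3) = 0
86265 m = 30170
m = 30170/86265 ≈ 0.3497 kg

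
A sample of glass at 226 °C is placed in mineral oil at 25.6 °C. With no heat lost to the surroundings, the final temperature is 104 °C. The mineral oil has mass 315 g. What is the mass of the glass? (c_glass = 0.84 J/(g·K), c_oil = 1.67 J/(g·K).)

m ≈ 402 g

Conservation of energy gives ΣQ = 0:
m·0.84·(104 − 226) + 315·1.67·(104 − 25.6) = 0
-102.48 m = -41242
m = -41242/-102.48 ≈ 402.4 g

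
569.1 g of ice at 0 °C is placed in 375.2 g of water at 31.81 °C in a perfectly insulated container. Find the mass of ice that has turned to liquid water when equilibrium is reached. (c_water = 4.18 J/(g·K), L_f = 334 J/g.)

m_melted ≈ 149 g

Heat available from the water dropping to 0 °C: 375.2·4.18·31.81 = 49889 J.
To melt every bit of ice: 569.1·334 = 190079 J.
49889 J < 190079 J, so only part of the ice melts and the system sits at 0 °C.
Mass melted = 49889/334 ≈ 149.4 g.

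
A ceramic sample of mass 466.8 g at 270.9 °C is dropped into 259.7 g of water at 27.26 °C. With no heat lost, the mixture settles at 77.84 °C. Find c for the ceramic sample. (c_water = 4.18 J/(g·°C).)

m_s c (T_s − T_f) = m_water c_water (T_f − T_0):
466.8·c·(270.9 − 77.84) = 259.7·4.18·(77.84 − 27.26)
90120 c = 54907  ⇒  c ≈ 0.6093 J/(g·°C)

c ≈ 0.609 J/(g·°C)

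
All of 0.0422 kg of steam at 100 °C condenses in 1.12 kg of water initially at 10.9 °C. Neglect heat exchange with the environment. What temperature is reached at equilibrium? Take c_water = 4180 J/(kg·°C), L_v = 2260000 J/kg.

Energy conservation, ΣQ = 0:
latent heat released on condensation: 0.0422×2260000 = 95372
  condensed water 100 °C→T: 176.4(T − 100)
  original water: 4681.6(T − 10.9)
4858 T = 95372 + 17640 + 51029 = 164041
T ≈ 33.77 °C — below 100 °C, confirming all the steam condensed.

T_f ≈ 33.8 °C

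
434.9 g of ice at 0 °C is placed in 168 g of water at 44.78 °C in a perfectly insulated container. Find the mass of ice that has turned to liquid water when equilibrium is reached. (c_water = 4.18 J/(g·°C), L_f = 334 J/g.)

m_melted ≈ 94.2 g

Water can give up m c ΔT = 168·4.18·44.78 = 31446 J before reaching 0 °C.
To melt every bit of ice: 434.9·334 = 145257 J.
31446 J < 145257 J, so only part of the ice melts and the system sits at 0 °C.
m_melted·334 = 31446  ⇒  m_melted ≈ 94.15 g.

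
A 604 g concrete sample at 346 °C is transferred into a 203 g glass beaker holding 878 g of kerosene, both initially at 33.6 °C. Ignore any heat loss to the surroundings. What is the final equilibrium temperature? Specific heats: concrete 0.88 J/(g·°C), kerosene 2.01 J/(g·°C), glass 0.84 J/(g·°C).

Let T be the final temperature. ΣQ_i = 0:
604*0.88*(T − 346) + 878*2.01*(T − 33.6) + 203*0.84*(T − 33.6) = 0
(531.52 + 1764.8 + 170.52) T = 531.52*346 + 1764.8*33.6 + 170.52*33.6
T ≈ 100.91 °C

T_f ≈ 100.9 °C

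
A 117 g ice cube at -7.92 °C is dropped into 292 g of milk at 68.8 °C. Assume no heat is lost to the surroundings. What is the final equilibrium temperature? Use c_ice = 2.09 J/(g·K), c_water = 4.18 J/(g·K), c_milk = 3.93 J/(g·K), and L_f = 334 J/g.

T_f ≈ 23.2 °C

Taking heat into each body as positive, Σ m c ΔT = 0:
ice -7.92→0 °C: 117·2.09·7.92 = 1936.7; latent heat to melt: 117·334 = 39078; meltwater 0→T: 117·4.18·T = 489.06 T; milk cools: 292·3.93·(T − 68.8) = 1147.6(T − 68.8)
1636.6 T = 78952 − 41015 = 37937
T ≈ 23.18 °C. Since T > 0 °C, the all-ice-melts assumption holds.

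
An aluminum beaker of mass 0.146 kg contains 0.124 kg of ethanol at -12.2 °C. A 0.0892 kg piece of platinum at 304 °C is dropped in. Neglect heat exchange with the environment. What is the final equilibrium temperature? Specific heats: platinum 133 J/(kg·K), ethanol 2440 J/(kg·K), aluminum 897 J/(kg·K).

T_f ≈ -3.8 °C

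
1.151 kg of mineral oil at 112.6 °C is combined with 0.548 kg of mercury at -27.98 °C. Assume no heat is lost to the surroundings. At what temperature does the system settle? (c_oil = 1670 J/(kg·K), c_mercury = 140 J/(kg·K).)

T_f ≈ 107.2 °C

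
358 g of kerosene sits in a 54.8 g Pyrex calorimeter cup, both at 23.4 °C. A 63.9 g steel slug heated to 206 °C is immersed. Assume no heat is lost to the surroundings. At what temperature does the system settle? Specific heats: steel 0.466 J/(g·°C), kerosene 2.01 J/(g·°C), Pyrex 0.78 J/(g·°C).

Taking heat into each body as positive, Σ m c ΔT = 0:
63.9*0.466*(T − 206) + 358*2.01*(T − 23.4) + 54.8*0.78*(T − 23.4) = 0
29.78(T − 206) + 719.58(T − 23.4) + 42.74(T − 23.4) = 0
(29.78 + 719.58 + 42.74) T = 29.78*206 + 719.58*23.4 + 42.74*23.4
T = 23973 / 792.1 = 30.3 °C

T_f ≈ 30.3 °C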